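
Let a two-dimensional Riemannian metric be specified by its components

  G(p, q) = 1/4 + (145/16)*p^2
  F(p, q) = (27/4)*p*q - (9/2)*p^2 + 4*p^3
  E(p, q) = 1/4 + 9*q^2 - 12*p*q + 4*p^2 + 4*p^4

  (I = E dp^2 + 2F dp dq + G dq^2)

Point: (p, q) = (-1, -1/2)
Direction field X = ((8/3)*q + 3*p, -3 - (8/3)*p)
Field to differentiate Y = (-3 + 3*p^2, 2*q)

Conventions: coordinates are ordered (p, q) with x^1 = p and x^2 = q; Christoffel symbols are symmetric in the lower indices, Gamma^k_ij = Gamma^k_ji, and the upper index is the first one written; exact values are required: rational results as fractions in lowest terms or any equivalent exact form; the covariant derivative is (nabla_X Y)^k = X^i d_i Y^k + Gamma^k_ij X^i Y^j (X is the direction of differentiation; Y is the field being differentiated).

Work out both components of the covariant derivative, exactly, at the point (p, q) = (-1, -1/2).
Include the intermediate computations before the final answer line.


E = 9/2, F = -41/8, G = 149/16 at the point
E_p = -18, E_q = 3, F_p = 141/8, F_q = -27/4, G_p = -145/8, G_q = 0
EG - F^2 = 1001/64;  g^inv = (64/1001) * [[149/16, 41/8], [41/8, 9/2]]
first-kind symbols [ij,l] = (1/2)(d_i g_jl + d_j g_il - d_l g_ij): [pp,p] = E_p/2 = -9, [pp,q] = F_p - E_q/2 = 129/8, [pq,p] = E_q/2 = 3/2, [pq,q] = G_p/2 = -145/16, [qq,p] = F_q - G_p/2 = 37/16, [qq,q] = G_q/2 = 0
Gamma^p_ij = (G*[ij,p] - F*[ij,q])/(EG - F^2), Gamma^q_ij = (E*[ij,q] - F*[ij,p])/(EG - F^2)
Gamma_ppp = -75/1001, Gamma_ppq = -4157/2002, Gamma_pqq = 5513/4004, Gamma_qpp = 1692/1001, Gamma_qpq = -2118/1001, Gamma_qqq = 1517/2002
X = (-13/3, -1/3), Y = (0, -1) at the point

Answer: (nabla_X Y)^p = 209743/12012, (nabla_X Y)^q = -19185/2002


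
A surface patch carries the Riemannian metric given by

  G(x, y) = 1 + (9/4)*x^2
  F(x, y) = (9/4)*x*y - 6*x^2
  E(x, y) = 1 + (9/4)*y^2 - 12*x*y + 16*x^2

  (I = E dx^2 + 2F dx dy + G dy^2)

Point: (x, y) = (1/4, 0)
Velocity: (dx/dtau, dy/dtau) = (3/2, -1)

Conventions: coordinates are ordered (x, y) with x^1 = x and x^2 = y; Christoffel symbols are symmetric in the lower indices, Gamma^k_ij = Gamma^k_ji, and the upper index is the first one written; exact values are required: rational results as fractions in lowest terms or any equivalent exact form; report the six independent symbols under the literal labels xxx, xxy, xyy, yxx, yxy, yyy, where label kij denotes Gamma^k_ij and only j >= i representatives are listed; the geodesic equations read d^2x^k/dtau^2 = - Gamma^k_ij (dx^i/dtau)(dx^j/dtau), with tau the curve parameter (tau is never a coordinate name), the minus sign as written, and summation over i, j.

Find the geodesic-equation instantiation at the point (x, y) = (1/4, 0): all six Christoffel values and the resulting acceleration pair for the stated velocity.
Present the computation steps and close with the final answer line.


E = 2, F = -3/8, G = 73/64 at the point
E_x = 8, E_y = -3, F_x = -3, F_y = 9/16, G_x = 9/8, G_y = 0
EG - F^2 = 137/64;  g^inv = (64/137) * [[73/64, 3/8], [3/8, 2]]
first-kind symbols [ij,l] = (1/2)(d_i g_jl + d_j g_il - d_l g_ij): [xx,x] = E_x/2 = 4, [xx,y] = F_x - E_y/2 = -3/2, [xy,x] = E_y/2 = -3/2, [xy,y] = G_x/2 = 9/16, [yy,x] = F_y - G_x/2 = 0, [yy,y] = G_y/2 = 0
Gamma^x_ij = (G*[ij,x] - F*[ij,y])/(EG - F^2), Gamma^y_ij = (E*[ij,y] - F*[ij,x])/(EG - F^2)
Gamma_xxx = 256/137, Gamma_xxy = -96/137, Gamma_xyy = 0, Gamma_yxx = -96/137, Gamma_yxy = 36/137, Gamma_yyy = 0
d^2x/dtau^2 = -(Gamma_xxx*(3/2)^2 + 2*Gamma_xxy*(3/2)*(-1) + Gamma_xyy*(-1)^2) = -864/137
d^2y/dtau^2 = -(Gamma_yxx*(3/2)^2 + 2*Gamma_yxy*(3/2)*(-1) + Gamma_yyy*(-1)^2) = 324/137

Answer: Gamma_xxx = 256/137, Gamma_xxy = -96/137, Gamma_xyy = 0, Gamma_yxx = -96/137, Gamma_yxy = 36/137, Gamma_yyy = 0; accelerations (d^2x/dtau^2, d^2y/dtau^2) = (-864/137, 324/137)


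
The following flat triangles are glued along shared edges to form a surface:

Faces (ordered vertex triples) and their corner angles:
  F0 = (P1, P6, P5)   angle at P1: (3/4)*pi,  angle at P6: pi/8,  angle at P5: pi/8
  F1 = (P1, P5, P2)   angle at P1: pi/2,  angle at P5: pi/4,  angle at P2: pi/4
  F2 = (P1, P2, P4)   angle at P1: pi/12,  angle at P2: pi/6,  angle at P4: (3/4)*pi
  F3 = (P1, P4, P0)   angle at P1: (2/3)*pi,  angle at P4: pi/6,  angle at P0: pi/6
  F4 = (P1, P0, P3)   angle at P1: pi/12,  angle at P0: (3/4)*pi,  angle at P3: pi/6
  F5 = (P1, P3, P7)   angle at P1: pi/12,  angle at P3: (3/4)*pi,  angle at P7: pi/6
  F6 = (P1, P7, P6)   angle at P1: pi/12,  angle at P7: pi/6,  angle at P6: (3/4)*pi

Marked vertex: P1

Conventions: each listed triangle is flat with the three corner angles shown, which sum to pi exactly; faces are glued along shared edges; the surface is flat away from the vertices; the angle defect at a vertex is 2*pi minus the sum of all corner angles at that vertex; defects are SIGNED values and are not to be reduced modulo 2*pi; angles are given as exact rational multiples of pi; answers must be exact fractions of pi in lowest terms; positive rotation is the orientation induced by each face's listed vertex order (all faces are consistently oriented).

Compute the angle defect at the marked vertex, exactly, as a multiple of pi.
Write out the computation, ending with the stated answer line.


Sum of corner angles at P1: (9/4)*pi
defect = 2*pi - (9/4)*pi

Answer: defect(P1) = -pi/4


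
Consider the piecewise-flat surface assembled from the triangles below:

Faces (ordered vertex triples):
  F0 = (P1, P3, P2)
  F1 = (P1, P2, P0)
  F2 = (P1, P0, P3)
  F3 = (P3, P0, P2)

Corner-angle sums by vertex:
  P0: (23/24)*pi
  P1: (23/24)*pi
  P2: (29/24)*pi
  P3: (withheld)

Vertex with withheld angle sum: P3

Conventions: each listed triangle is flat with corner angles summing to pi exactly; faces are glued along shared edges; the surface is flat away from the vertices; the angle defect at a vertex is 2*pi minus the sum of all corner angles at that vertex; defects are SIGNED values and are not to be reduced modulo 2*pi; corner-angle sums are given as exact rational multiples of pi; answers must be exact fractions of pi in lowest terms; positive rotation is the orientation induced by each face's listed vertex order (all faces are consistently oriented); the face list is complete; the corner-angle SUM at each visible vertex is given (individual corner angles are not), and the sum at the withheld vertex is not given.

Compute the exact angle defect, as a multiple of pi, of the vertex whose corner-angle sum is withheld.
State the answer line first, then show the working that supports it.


Answer: defect(P3) = (9/8)*pi

V = 4, E = 6, F = 4; chi = V - E + F = 2
Gauss-Bonnet: total defect = 2*pi*chi = 4*pi; visible defects sum to (23/8)*pi


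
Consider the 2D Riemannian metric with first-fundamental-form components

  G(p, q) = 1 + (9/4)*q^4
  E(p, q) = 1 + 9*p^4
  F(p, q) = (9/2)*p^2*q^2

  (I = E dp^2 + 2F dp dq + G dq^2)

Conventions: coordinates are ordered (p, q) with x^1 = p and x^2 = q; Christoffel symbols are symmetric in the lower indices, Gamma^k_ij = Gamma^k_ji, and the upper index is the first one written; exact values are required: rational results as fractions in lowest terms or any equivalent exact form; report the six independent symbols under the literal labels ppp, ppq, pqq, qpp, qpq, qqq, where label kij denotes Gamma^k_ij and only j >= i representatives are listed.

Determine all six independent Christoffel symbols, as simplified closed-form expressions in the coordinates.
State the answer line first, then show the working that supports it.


Answer: Gamma_ppp = 72*p^3/(36*p^4 + 9*q^4 + 4), Gamma_ppq = 0, Gamma_pqq = 36*p^2*q/(36*p^4 + 9*q^4 + 4), Gamma_qpp = 36*p*q^2/(36*p^4 + 9*q^4 + 4), Gamma_qpq = 0, Gamma_qqq = 18*q^3/(36*p^4 + 9*q^4 + 4)

E = 1 + 9*p^4; F = (9/2)*p^2*q^2; G = 1 + (9/4)*q^4
Gamma^k_ij = (1/2) g^{kl} (d_i g_jl + d_j g_il - d_l g_ij), with g^inv = (1/(EG-F^2)) [[G, -F], [-F, E]]
first partials: E_p = 36*p^3, E_q = 0, F_p = 9*p*q^2, F_q = 9*p^2*q, G_p = 0, G_q = 9*q^3
D = EG - F^2 = 1 + (9/4)*q^4 + 9*p^4
expanded: Gamma^p_pp = (G E_p - 2F F_p + F E_q)/(2D), Gamma^p_pq = (G E_q - F G_p)/(2D), Gamma^p_qq = (2G F_q - G G_p - F G_q)/(2D), Gamma^q_pp = (2E F_p - E E_q - F E_p)/(2D), Gamma^q_pq = (E G_p - F E_q)/(2D), Gamma^q_qq = (E G_q - 2F F_q + F G_p)/(2D); substitute and cancel common factors


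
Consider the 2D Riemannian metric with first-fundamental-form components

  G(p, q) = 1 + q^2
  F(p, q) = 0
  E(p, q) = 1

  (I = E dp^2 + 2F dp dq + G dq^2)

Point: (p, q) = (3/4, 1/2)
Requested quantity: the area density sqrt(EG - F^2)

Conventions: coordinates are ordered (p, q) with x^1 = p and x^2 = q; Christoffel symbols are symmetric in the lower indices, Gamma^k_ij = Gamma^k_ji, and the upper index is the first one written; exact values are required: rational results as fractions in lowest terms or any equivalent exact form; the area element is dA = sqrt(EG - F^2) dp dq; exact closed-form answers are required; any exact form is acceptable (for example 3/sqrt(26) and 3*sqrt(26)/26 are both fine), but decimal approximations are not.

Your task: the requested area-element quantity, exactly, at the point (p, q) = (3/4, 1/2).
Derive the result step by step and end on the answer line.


E = 1, F = 0, G = 5/4; EG - F^2 = 5/4

Answer: sqrt(EG - F^2) = sqrt(5)/2


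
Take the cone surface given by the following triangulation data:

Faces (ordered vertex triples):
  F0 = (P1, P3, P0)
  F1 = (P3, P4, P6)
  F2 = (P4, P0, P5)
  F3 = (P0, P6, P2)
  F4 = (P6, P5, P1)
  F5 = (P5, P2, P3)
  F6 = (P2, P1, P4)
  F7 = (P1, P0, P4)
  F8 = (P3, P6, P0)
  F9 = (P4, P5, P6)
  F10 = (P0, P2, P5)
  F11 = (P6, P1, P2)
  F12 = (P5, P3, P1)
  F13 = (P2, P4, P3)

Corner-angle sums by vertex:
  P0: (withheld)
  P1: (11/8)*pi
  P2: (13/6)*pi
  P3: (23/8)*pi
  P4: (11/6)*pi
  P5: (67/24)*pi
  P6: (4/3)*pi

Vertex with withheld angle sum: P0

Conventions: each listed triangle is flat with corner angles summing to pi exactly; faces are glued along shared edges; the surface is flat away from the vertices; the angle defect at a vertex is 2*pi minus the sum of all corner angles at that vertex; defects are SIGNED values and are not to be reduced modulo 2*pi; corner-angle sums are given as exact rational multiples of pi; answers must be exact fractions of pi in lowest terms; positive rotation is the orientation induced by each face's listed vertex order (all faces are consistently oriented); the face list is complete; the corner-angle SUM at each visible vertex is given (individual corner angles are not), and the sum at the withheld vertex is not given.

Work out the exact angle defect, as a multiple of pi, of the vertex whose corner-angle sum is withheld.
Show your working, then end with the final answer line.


V = 7, E = 21, F = 14; chi = V - E + F = 0
Gauss-Bonnet: total defect = 2*pi*chi = 0; visible defects sum to (-3/8)*pi

Answer: defect(P0) = (3/8)*pi


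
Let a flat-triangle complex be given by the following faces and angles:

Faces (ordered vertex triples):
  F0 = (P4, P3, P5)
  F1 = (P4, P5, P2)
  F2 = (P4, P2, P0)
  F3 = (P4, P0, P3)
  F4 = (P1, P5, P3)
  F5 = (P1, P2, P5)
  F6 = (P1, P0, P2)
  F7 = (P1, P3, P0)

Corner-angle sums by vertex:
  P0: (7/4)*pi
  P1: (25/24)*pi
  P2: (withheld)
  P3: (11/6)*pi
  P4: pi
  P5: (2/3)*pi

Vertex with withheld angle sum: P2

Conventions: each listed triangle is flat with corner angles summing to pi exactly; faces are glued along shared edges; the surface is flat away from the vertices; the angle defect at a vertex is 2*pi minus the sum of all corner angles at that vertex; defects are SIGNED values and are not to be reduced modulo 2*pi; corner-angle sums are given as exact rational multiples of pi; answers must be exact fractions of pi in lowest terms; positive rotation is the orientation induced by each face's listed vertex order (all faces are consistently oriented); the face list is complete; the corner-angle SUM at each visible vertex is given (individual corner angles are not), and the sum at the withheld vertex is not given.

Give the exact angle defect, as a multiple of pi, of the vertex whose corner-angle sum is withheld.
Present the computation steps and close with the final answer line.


V = 6, E = 12, F = 8; chi = V - E + F = 2
Gauss-Bonnet: total defect = 2*pi*chi = 4*pi; visible defects sum to (89/24)*pi

Answer: defect(P2) = (7/24)*pi


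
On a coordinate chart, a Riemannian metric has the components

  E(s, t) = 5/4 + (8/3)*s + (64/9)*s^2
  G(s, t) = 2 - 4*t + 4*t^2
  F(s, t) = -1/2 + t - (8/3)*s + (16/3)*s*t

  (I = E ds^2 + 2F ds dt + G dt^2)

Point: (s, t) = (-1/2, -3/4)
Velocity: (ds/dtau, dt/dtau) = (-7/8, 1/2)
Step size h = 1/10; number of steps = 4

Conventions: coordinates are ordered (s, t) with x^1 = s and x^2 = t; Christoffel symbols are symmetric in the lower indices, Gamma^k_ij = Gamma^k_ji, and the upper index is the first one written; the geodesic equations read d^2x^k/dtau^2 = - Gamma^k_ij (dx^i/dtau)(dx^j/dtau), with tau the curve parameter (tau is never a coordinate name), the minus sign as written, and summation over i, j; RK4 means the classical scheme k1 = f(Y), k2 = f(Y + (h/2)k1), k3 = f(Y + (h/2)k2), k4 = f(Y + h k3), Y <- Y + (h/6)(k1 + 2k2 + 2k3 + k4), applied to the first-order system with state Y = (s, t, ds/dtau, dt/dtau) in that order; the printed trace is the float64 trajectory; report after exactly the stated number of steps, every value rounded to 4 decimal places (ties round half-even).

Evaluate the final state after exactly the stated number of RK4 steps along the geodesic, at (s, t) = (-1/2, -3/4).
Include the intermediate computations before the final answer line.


f(Y) = (ds/dtau, dt/dtau, -Gamma^s_ij Y'^i Y'^j, -Gamma^t_ij Y'^i Y'^j) with the Gammas evaluated at the stage position; h = 0.100000; intermediate values shown to 6 dp
step 0: s = -0.5000, t = -0.7500, ds/dtau = -0.8750, dt/dtau = 0.5000
step 1:
  k1: at (s, t) = (-0.500000, -0.750000), (ds/dtau, dt/dtau) = (-0.875000, 0.500000); Gamma_sss = -0.279720, Gamma_sst = 0.000000, Gamma_stt = -0.209790, Gamma_tss = -0.839161, Gamma_tst = 0.000000, Gamma_ttt = -0.629371; k1 = (-0.875000, 0.500000, 0.266608, 0.799825)
  k2: at (s, t) = (-0.543750, -0.725000), (ds/dtau, dt/dtau) = (-0.861670, 0.539991); Gamma_sss = -0.320472, Gamma_sst = 0.000000, Gamma_stt = -0.240354, Gamma_tss = -0.826481, Gamma_tst = 0.000000, Gamma_ttt = -0.619861; k2 = (-0.861670, 0.539991, 0.308027, 0.794387)
  k3: at (s, t) = (-0.543083, -0.723000), (ds/dtau, dt/dtau) = (-0.859599, 0.539719); Gamma_sss = -0.320804, Gamma_sst = 0.000000, Gamma_stt = -0.240603, Gamma_tss = -0.827535, Gamma_tst = 0.000000, Gamma_ttt = -0.620651; k3 = (-0.859599, 0.539719, 0.307132, 0.792268)
  k4: at (s, t) = (-0.585960, -0.696028), (ds/dtau, dt/dtau) = (-0.844287, 0.579227); Gamma_sss = -0.360910, Gamma_sst = 0.000000, Gamma_stt = -0.270683, Gamma_tss = -0.812488, Gamma_tst = 0.000000, Gamma_ttt = -0.609366; k4 = (-0.844287, 0.579227, 0.348079, 0.783602)
  Y <- Y + (h/6)(k1 + 2k2 + 2k3 + k4): s = -0.5860, t = -0.6960, ds/dtau = -0.8442, dt/dtau = 0.5793
step 2:
  k1: at (s, t) = (-0.586030, -0.696023), (ds/dtau, dt/dtau) = (-0.844250, 0.579279); Gamma_sss = -0.360958, Gamma_sst = 0.000000, Gamma_stt = -0.270718, Gamma_tss = -0.812448, Gamma_tst = 0.000000, Gamma_ttt = -0.609336; k1 = (-0.844250, 0.579279, 0.348119, 0.783550)
  k2: at (s, t) = (-0.628243, -0.667059), (ds/dtau, dt/dtau) = (-0.826844, 0.618456); Gamma_sss = -0.400305, Gamma_sst = 0.000000, Gamma_stt = -0.300228, Gamma_tss = -0.794985, Gamma_tst = 0.000000, Gamma_ttt = -0.596239; k2 = (-0.826844, 0.618456, 0.388510, 0.771563)
  k3: at (s, t) = (-0.627373, -0.665100), (ds/dtau, dt/dtau) = (-0.824824, 0.617857); Gamma_sss = -0.400728, Gamma_sst = 0.000000, Gamma_stt = -0.300546, Gamma_tss = -0.796063, Gamma_tst = 0.000000, Gamma_ttt = -0.597047; k3 = (-0.824824, 0.617857, 0.387362, 0.769511)
  k4: at (s, t) = (-0.668513, -0.634237), (ds/dtau, dt/dtau) = (-0.805514, 0.656230); Gamma_sss = -0.439020, Gamma_sst = 0.000000, Gamma_stt = -0.329265, Gamma_tss = -0.776413, Gamma_tst = 0.000000, Gamma_ttt = -0.582310; k4 = (-0.805514, 0.656230, 0.426653, 0.754542)
  Y <- Y + (h/6)(k1 + 2k2 + 2k3 + k4): s = -0.6686, t = -0.6342, ds/dtau = -0.8055, dt/dtau = 0.6563
step 3:
  k1: at (s, t) = (-0.668582, -0.634220), (ds/dtau, dt/dtau) = (-0.805475, 0.656283); Gamma_sss = -0.439065, Gamma_sst = 0.000000, Gamma_stt = -0.329299, Gamma_tss = -0.776370, Gamma_tst = 0.000000, Gamma_ttt = -0.582277; k1 = (-0.805475, 0.656283, 0.426692, 0.754491)
  k2: at (s, t) = (-0.708856, -0.601406), (ds/dtau, dt/dtau) = (-0.784140, 0.694008); Gamma_sss = -0.476210, Gamma_sst = 0.000000, Gamma_stt = -0.357157, Gamma_tss = -0.754523, Gamma_tst = 0.000000, Gamma_ttt = -0.565893; k2 = (-0.784140, 0.694008, 0.464833, 0.736498)
  k3: at (s, t) = (-0.707789, -0.599520), (ds/dtau, dt/dtau) = (-0.782233, 0.693108); Gamma_sss = -0.476736, Gamma_sst = 0.000000, Gamma_stt = -0.357552, Gamma_tss = -0.755610, Gamma_tst = 0.000000, Gamma_ttt = -0.566707; k3 = (-0.782233, 0.693108, 0.463477, 0.734594)
  k4: at (s, t) = (-0.746805, -0.564909), (ds/dtau, dt/dtau) = (-0.759127, 0.729742); Gamma_sss = -0.512494, Gamma_sst = 0.000000, Gamma_stt = -0.384370, Gamma_tss = -0.731836, Gamma_tst = 0.000000, Gamma_ttt = -0.548877; k4 = (-0.759127, 0.729742, 0.500023, 0.714028)
  Y <- Y + (h/6)(k1 + 2k2 + 2k3 + k4): s = -0.7469, t = -0.5649, ds/dtau = -0.7591, dt/dtau = 0.7298
step 4:
  k1: at (s, t) = (-0.746871, -0.564883), (ds/dtau, dt/dtau) = (-0.759086, 0.729795); Gamma_sss = -0.512535, Gamma_sst = 0.000000, Gamma_stt = -0.384401, Gamma_tss = -0.731790, Gamma_tst = 0.000000, Gamma_ttt = -0.548842; k1 = (-0.759086, 0.729795, 0.500060, 0.713979)
  k2: at (s, t) = (-0.784825, -0.528393), (ds/dtau, dt/dtau) = (-0.734083, 0.765494); Gamma_sss = -0.546842, Gamma_sst = 0.000000, Gamma_stt = -0.410131, Gamma_tss = -0.706108, Gamma_tst = 0.000000, Gamma_ttt = -0.529581; k2 = (-0.734083, 0.765494, 0.535010, 0.690830)
  k3: at (s, t) = (-0.783575, -0.526608), (ds/dtau, dt/dtau) = (-0.732335, 0.764336); Gamma_sss = -0.547479, Gamma_sst = 0.000000, Gamma_stt = -0.410610, Gamma_tss = -0.707184, Gamma_tst = 0.000000, Gamma_ttt = -0.530388; k3 = (-0.732335, 0.764336, 0.533503, 0.689131)
  k4: at (s, t) = (-0.820105, -0.488449), (ds/dtau, dt/dtau) = (-0.705735, 0.798708); Gamma_sss = -0.580162, Gamma_sst = 0.000000, Gamma_stt = -0.435121, Gamma_tss = -0.679880, Gamma_tst = 0.000000, Gamma_ttt = -0.509910; k4 = (-0.705735, 0.798708, 0.566535, 0.663911)
  Y <- Y + (h/6)(k1 + 2k2 + 2k3 + k4): s = -0.8202, t = -0.4884, ds/dtau = -0.7057, dt/dtau = 0.7988

Answer: s = -0.8202, t = -0.4884, ds/dtau = -0.7057, dt/dtau = 0.7988


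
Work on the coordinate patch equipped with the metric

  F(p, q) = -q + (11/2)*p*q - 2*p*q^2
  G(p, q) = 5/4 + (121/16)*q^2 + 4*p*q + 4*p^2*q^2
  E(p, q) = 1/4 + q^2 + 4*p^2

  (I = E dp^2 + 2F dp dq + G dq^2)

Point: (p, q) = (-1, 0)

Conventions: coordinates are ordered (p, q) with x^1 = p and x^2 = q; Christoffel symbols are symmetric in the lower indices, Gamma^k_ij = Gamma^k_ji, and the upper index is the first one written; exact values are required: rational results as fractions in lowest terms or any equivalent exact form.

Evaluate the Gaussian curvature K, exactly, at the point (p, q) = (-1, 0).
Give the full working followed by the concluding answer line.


E = 17/4, F = 0, G = 5/4, EG - F^2 = 85/16 at the point
E_p = -8, E_q = 0, F_p = 0, F_q = -13/2, G_p = 0, G_q = -4
E_qq = 2, F_pq = 11/2, G_pp = 0
Compute both Brioschi determinants and normalise by (EG - F^2)^2.
M1 = [[-E_qq/2 + F_pq - G_pp/2, E_p/2, F_p - E_q/2], [F_q - G_p/2, E, F], [G_q/2, F, G]] = [[9/2, -4, 0], [-13/2, 17/4, 0], [-2, 0, 5/4]]; det M1 = -275/32
M2 = [[0, E_q/2, G_p/2], [E_q/2, E, F], [G_p/2, F, G]] = [[0, 0, 0], [0, 17/4, 0], [0, 0, 5/4]]; det M2 = 0
det M1 - det M2 = -275/32; K = -275/32 / (85/16)^2 = -88/289

Answer: K = -88/289


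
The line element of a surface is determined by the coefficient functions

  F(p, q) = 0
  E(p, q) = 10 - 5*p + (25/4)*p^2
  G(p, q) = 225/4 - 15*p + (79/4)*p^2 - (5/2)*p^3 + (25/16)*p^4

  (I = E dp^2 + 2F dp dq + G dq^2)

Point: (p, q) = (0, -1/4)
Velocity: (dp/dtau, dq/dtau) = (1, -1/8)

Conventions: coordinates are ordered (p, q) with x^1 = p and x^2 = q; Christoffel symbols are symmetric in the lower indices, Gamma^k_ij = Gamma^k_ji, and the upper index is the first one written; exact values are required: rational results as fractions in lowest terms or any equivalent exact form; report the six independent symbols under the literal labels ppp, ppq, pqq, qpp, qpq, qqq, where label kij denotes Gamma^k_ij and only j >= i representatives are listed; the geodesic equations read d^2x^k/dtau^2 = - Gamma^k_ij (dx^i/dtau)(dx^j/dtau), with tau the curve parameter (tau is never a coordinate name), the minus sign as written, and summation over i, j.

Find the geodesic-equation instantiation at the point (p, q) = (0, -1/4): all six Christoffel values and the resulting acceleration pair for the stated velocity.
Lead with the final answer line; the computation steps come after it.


Answer: Gamma_ppp = -1/4, Gamma_ppq = 0, Gamma_pqq = 3/4, Gamma_qpp = 0, Gamma_qpq = -2/15, Gamma_qqq = 0; accelerations (d^2p/dtau^2, d^2q/dtau^2) = (61/256, -1/30)

E = 10, F = 0, G = 225/4 at the point
E_p = -5, E_q = 0, F_p = 0, F_q = 0, G_p = -15, G_q = 0
EG - F^2 = 1125/2;  g^inv = (2/1125) * [[225/4, 0], [0, 10]]
first-kind symbols [ij,l] = (1/2)(d_i g_jl + d_j g_il - d_l g_ij): [pp,p] = E_p/2 = -5/2, [pp,q] = F_p - E_q/2 = 0, [pq,p] = E_q/2 = 0, [pq,q] = G_p/2 = -15/2, [qq,p] = F_q - G_p/2 = 15/2, [qq,q] = G_q/2 = 0
Gamma^p_ij = (G*[ij,p] - F*[ij,q])/(EG - F^2), Gamma^q_ij = (E*[ij,q] - F*[ij,p])/(EG - F^2)
Gamma_ppp = -1/4, Gamma_ppq = 0, Gamma_pqq = 3/4, Gamma_qpp = 0, Gamma_qpq = -2/15, Gamma_qqq = 0
d^2p/dtau^2 = -(Gamma_ppp*(1)^2 + 2*Gamma_ppq*(1)*(-1/8) + Gamma_pqq*(-1/8)^2) = 61/256
d^2q/dtau^2 = -(Gamma_qpp*(1)^2 + 2*Gamma_qpq*(1)*(-1/8) + Gamma_qqq*(-1/8)^2) = -1/30


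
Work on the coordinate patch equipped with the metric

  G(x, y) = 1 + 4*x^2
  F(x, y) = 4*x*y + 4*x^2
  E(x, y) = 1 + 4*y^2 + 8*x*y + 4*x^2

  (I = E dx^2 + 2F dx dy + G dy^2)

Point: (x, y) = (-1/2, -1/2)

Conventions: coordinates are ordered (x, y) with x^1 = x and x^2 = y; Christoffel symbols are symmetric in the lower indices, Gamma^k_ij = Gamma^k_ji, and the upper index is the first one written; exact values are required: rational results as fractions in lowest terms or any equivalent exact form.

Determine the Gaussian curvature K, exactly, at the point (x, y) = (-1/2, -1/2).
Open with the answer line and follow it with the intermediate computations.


Answer: K = -1/9

E = 5, F = 2, G = 2, EG - F^2 = 6 at the point
E_x = -8, E_y = -8, F_x = -6, F_y = -2, G_x = -4, G_y = 0
E_yy = 8, F_xy = 4, G_xx = 8
Brioschi: K = (det M1 - det M2) / (EG - F^2)^2 with the standard first/second-derivative matrices M1, M2.
M1 = [[-E_yy/2 + F_xy - G_xx/2, E_x/2, F_x - E_y/2], [F_y - G_x/2, E, F], [G_y/2, F, G]] = [[-4, -4, -2], [0, 5, 2], [0, 2, 2]]; det M1 = -24
M2 = [[0, E_y/2, G_x/2], [E_y/2, E, F], [G_x/2, F, G]] = [[0, -4, -2], [-4, 5, 2], [-2, 2, 2]]; det M2 = -20
det M1 - det M2 = -4; K = -4 / (6)^2 = -1/9


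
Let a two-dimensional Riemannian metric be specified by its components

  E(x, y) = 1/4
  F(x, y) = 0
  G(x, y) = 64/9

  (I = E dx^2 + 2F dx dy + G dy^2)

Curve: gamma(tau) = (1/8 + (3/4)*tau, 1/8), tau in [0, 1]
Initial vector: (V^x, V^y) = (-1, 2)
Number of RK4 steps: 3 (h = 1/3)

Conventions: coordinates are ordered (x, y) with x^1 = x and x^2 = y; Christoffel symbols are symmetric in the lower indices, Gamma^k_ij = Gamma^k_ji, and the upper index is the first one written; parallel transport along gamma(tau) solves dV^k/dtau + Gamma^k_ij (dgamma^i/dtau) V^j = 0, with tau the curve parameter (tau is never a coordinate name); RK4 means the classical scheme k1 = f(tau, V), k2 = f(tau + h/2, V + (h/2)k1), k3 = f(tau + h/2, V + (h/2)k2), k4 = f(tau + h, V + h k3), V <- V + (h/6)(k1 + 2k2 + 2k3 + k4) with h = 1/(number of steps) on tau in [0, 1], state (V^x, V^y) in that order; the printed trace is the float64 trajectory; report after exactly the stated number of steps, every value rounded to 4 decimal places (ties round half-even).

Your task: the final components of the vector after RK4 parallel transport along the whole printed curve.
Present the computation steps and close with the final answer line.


gamma'(tau) = (3/4, 0); f(tau, V)^k = -Gamma^k_ij(gamma(tau)) gamma'^i(tau) V^j; h = 1/3; intermediate values shown to 6 dp
curve data and Christoffel symbols at the stage parameters:
  tau = 0.000000: gamma = (0.125000, 0.125000), gamma' = (0.750000, 0.000000); Gamma_xxx = 0.000000, Gamma_xxy = 0.000000, Gamma_xyy = 0.000000, Gamma_yxx = 0.000000, Gamma_yxy = 0.000000, Gamma_yyy = 0.000000
  tau = 0.166667: gamma = (0.250000, 0.125000), gamma' = (0.750000, 0.000000); Gamma_xxx = 0.000000, Gamma_xxy = 0.000000, Gamma_xyy = 0.000000, Gamma_yxx = 0.000000, Gamma_yxy = 0.000000, Gamma_yyy = 0.000000
  tau = 0.333333: gamma = (0.375000, 0.125000), gamma' = (0.750000, 0.000000); Gamma_xxx = 0.000000, Gamma_xxy = 0.000000, Gamma_xyy = 0.000000, Gamma_yxx = 0.000000, Gamma_yxy = 0.000000, Gamma_yyy = 0.000000
  tau = 0.500000: gamma = (0.500000, 0.125000), gamma' = (0.750000, 0.000000); Gamma_xxx = 0.000000, Gamma_xxy = 0.000000, Gamma_xyy = 0.000000, Gamma_yxx = 0.000000, Gamma_yxy = 0.000000, Gamma_yyy = 0.000000
  tau = 0.666667: gamma = (0.625000, 0.125000), gamma' = (0.750000, 0.000000); Gamma_xxx = 0.000000, Gamma_xxy = 0.000000, Gamma_xyy = 0.000000, Gamma_yxx = 0.000000, Gamma_yxy = 0.000000, Gamma_yyy = 0.000000
  tau = 0.833333: gamma = (0.750000, 0.125000), gamma' = (0.750000, 0.000000); Gamma_xxx = 0.000000, Gamma_xxy = 0.000000, Gamma_xyy = 0.000000, Gamma_yxx = 0.000000, Gamma_yxy = 0.000000, Gamma_yyy = 0.000000
  tau = 1.000000: gamma = (0.875000, 0.125000), gamma' = (0.750000, 0.000000); Gamma_xxx = 0.000000, Gamma_xxy = 0.000000, Gamma_xyy = 0.000000, Gamma_yxx = 0.000000, Gamma_yxy = 0.000000, Gamma_yyy = 0.000000
step 0: V^x = -1.0000, V^y = 2.0000
step 1: k1 = (0.000000, 0.000000), k2 = (0.000000, 0.000000), k3 = (0.000000, 0.000000), k4 = (0.000000, 0.000000); V <- V + (h/6)(k1 + 2k2 + 2k3 + k4): V^x = -1.0000, V^y = 2.0000
step 2: k1 = (0.000000, 0.000000), k2 = (0.000000, 0.000000), k3 = (0.000000, 0.000000), k4 = (0.000000, 0.000000); V <- V + (h/6)(k1 + 2k2 + 2k3 + k4): V^x = -1.0000, V^y = 2.0000
step 3: k1 = (0.000000, 0.000000), k2 = (0.000000, 0.000000), k3 = (0.000000, 0.000000), k4 = (0.000000, 0.000000); V <- V + (h/6)(k1 + 2k2 + 2k3 + k4): V^x = -1.0000, V^y = 2.0000

Answer: V^x = -1.0000, V^y = 2.0000


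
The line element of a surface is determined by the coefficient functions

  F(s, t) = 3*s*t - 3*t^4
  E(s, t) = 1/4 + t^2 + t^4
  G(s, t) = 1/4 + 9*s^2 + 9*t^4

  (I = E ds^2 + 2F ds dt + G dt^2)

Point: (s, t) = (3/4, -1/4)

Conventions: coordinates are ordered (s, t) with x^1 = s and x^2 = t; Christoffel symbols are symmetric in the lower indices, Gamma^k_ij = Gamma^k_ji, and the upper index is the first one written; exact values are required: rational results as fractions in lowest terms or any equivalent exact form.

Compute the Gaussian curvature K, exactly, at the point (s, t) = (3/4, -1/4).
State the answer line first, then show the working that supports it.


Answer: K = 164224/216225

E = 81/256, F = -147/256, G = 1369/256, EG - F^2 = 1395/1024 at the point
E_s = 0, E_t = -9/16, F_s = -3/4, F_t = 39/16, G_s = 27/2, G_t = -9/16
E_tt = 11/4, F_st = 3, G_ss = 18
Apply the Brioschi formula K = (det M1 - det M2)/(EG - F^2)^2 over the derivative matrices of E, F, G.
M1 = [[-E_tt/2 + F_st - G_ss/2, E_s/2, F_s - E_t/2], [F_t - G_s/2, E, F], [G_t/2, F, G]] = [[-59/8, 0, -15/32], [-69/16, 81/256, -147/256], [-9/32, -147/256, 1369/256]]; det M1 = -2948985/262144
M2 = [[0, E_t/2, G_s/2], [E_t/2, E, F], [G_s/2, F, G]] = [[0, -9/32, 27/4], [-9/32, 81/256, -147/256], [27/4, -147/256, 1369/256]]; det M2 = -3318489/262144
det M1 - det M2 = 11547/8192; K = 11547/8192 / (1395/1024)^2 = 164224/216225


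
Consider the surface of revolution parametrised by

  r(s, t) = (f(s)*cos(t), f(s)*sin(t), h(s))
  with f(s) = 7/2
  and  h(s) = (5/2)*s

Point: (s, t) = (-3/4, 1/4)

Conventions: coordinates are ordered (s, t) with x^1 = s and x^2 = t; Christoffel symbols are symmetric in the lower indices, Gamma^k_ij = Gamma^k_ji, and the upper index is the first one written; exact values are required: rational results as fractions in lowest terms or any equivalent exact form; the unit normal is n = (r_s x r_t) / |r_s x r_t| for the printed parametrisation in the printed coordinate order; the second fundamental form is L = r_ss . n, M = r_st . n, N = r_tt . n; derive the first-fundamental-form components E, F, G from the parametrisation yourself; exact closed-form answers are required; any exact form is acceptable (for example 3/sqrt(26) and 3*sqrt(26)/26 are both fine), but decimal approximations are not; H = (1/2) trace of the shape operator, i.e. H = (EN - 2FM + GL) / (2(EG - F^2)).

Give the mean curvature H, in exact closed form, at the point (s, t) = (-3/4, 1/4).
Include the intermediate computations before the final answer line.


f = 7/2, f' = 0, f'' = 0, h' = 5/2, h'' = 0
E = 25/4, F = 0, G = 49/4; answer radicand W^2 = 25/4
unnormalised second-form numerators: l = 0, m = 0, n = 35/4; L = l/sqrt(25/4), and similarly M = m/sqrt(W^2), N = n/sqrt(W^2)
H = (E*n - 2*F*m + G*l) / (2*(EG - F^2)*sqrt(W^2)); E*n - 2*F*m + G*l = 875/16, EG - F^2 = 1225/16, so H = (5/14)/sqrt(25/4)

Answer: H = 1/7


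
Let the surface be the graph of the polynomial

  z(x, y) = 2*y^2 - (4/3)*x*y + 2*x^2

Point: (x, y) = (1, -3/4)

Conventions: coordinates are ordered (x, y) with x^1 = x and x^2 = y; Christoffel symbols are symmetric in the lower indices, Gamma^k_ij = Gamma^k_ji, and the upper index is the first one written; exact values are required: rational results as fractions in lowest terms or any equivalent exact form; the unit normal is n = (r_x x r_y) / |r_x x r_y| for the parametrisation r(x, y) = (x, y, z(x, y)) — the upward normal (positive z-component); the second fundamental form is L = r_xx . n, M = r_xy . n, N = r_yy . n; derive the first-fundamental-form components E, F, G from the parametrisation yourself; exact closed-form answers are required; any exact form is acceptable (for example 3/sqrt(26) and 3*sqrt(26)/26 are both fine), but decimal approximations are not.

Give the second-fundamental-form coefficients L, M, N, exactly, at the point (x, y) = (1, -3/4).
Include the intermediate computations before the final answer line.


z_x = 5, z_y = -13/3, z_xx = 4, z_xy = -4/3, z_yy = 4
E = 26, F = -65/3, G = 178/9; answer radicand W^2 = 403/9
unnormalised second-form numerators: l = 4, m = -4/3, n = 4; L = l/sqrt(403/9), and similarly M = m/sqrt(W^2), N = n/sqrt(W^2)

Answer: L = 12*sqrt(403)/403, M = -4*sqrt(403)/403, N = 12*sqrt(403)/403


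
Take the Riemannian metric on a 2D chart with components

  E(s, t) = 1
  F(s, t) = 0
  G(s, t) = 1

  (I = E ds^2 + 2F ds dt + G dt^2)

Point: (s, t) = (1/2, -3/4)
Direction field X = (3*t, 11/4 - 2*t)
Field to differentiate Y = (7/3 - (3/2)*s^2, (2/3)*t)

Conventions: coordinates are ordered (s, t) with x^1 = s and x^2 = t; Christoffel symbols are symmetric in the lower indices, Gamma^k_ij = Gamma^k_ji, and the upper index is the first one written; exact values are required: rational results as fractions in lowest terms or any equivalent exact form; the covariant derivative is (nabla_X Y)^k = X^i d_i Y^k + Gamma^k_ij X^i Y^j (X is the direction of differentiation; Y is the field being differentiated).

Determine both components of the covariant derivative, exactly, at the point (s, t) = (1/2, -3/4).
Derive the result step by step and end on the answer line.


E = 1, F = 0, G = 1 at the point
E_s = 0, E_t = 0, F_s = 0, F_t = 0, G_s = 0, G_t = 0
EG - F^2 = 1;  g^inv = (1) * [[1, 0], [0, 1]]
first-kind symbols [ij,l] = (1/2)(d_i g_jl + d_j g_il - d_l g_ij): [ss,s] = E_s/2 = 0, [ss,t] = F_s - E_t/2 = 0, [st,s] = E_t/2 = 0, [st,t] = G_s/2 = 0, [tt,s] = F_t - G_s/2 = 0, [tt,t] = G_t/2 = 0
Gamma^s_ij = (G*[ij,s] - F*[ij,t])/(EG - F^2), Gamma^t_ij = (E*[ij,t] - F*[ij,s])/(EG - F^2)
Gamma_sss = 0, Gamma_sst = 0, Gamma_stt = 0, Gamma_tss = 0, Gamma_tst = 0, Gamma_ttt = 0
X = (-9/4, 17/4), Y = (47/24, -1/2) at the point

Answer: (nabla_X Y)^s = 27/8, (nabla_X Y)^t = 17/6


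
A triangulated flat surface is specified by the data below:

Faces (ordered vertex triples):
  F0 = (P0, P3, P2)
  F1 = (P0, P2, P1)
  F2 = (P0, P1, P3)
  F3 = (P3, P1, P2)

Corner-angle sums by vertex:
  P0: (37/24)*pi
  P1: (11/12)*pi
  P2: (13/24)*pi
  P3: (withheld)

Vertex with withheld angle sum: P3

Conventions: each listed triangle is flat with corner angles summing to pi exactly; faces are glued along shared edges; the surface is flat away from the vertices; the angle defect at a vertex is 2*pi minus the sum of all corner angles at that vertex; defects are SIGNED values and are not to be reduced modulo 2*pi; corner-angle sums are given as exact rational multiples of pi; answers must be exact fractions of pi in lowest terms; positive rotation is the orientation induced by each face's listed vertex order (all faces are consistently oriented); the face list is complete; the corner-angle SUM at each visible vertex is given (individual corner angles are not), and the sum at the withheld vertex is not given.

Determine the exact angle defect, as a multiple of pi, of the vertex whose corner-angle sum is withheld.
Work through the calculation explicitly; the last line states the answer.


V = 4, E = 6, F = 4; chi = V - E + F = 2
Gauss-Bonnet: total defect = 2*pi*chi = 4*pi; visible defects sum to 3*pi

Answer: defect(P3) = pi


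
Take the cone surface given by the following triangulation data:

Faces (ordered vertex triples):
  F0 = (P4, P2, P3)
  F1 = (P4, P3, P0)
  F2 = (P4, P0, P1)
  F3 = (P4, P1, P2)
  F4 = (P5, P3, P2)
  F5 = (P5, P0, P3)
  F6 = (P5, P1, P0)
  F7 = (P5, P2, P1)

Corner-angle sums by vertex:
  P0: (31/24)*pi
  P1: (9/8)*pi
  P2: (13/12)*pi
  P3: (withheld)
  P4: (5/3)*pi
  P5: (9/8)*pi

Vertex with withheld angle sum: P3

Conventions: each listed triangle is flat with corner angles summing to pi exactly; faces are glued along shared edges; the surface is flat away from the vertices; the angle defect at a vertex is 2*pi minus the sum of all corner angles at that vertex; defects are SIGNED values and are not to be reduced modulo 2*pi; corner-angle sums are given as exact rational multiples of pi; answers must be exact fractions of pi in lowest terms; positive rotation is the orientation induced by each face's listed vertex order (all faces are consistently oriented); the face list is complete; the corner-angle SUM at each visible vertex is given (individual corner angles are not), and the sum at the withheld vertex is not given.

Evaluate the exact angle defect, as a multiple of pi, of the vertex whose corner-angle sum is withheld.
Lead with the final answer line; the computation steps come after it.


Answer: defect(P3) = (7/24)*pi

V = 6, E = 12, F = 8; chi = V - E + F = 2
Gauss-Bonnet: total defect = 2*pi*chi = 4*pi; visible defects sum to (89/24)*pi


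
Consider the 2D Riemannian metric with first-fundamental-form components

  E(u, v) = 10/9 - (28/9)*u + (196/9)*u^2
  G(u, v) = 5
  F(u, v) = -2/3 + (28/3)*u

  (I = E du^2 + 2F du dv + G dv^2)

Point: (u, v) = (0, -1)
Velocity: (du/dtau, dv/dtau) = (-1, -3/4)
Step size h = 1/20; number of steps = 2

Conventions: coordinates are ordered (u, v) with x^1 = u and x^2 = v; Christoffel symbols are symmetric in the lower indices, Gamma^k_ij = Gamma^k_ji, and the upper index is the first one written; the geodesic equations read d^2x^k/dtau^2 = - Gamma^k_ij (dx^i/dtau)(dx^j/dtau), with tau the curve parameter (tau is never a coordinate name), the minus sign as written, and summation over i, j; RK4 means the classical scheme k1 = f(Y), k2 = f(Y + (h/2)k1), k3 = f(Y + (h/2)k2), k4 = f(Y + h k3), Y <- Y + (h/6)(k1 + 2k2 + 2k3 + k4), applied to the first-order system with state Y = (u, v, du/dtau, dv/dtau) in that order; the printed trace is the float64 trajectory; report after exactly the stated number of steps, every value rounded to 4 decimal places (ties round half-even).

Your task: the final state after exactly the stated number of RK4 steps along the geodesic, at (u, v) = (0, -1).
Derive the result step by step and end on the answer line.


f(Y) = (du/dtau, dv/dtau, -Gamma^u_ij Y'^i Y'^j, -Gamma^v_ij Y'^i Y'^j) with the Gammas evaluated at the stage position; h = 0.050000; intermediate values shown to 6 dp
step 0: u = 0.0000, v = -1.0000, du/dtau = -1.0000, dv/dtau = -0.7500
step 1:
  k1: at (u, v) = (0.000000, -1.000000), (du/dtau, dv/dtau) = (-1.000000, -0.750000); Gamma_uuu = -0.304348, Gamma_uuv = 0.000000, Gamma_uvv = 0.000000, Gamma_vuu = 1.826087, Gamma_vuv = 0.000000, Gamma_vvv = 0.000000; k1 = (-1.000000, -0.750000, 0.304348, -1.826087)
  k2: at (u, v) = (-0.025000, -1.018750), (du/dtau, dv/dtau) = (-0.992391, -0.795652); Gamma_uuu = -0.403652, Gamma_uuv = 0.000000, Gamma_uvv = 0.000000, Gamma_vuu = 1.794009, Gamma_vuv = 0.000000, Gamma_vvv = 0.000000; k2 = (-0.992391, -0.795652, 0.397533, -1.766813)
  k3: at (u, v) = (-0.024810, -1.019891), (du/dtau, dv/dtau) = (-0.990062, -0.794170); Gamma_uuu = -0.402918, Gamma_uuv = 0.000000, Gamma_uvv = 0.000000, Gamma_vuu = 1.794285, Gamma_vuv = 0.000000, Gamma_vvv = 0.000000; k3 = (-0.990062, -0.794170, 0.394949, -1.758797)
  k4: at (u, v) = (-0.049503, -1.039709), (du/dtau, dv/dtau) = (-0.980253, -0.837940); Gamma_uuu = -0.495183, Gamma_uuv = 0.000000, Gamma_uvv = 0.000000, Gamma_vuu = 1.754885, Gamma_vuv = 0.000000, Gamma_vvv = 0.000000; k4 = (-0.980253, -0.837940, 0.475818, -1.686260)
  Y <- Y + (h/6)(k1 + 2k2 + 2k3 + k4): u = -0.0495, v = -1.0397, du/dtau = -0.9803, dv/dtau = -0.8380
step 2:
  k1: at (u, v) = (-0.049543, -1.039730), (du/dtau, dv/dtau) = (-0.980291, -0.838030); Gamma_uuu = -0.495326, Gamma_uuv = 0.000000, Gamma_uvv = 0.000000, Gamma_vuu = 1.754815, Gamma_vuv = 0.000000, Gamma_vvv = 0.000000; k1 = (-0.980291, -0.838030, 0.475994, -1.686324)
  k2: at (u, v) = (-0.074050, -1.060681), (du/dtau, dv/dtau) = (-0.968391, -0.880188); Gamma_uuu = -0.580161, Gamma_uuv = 0.000000, Gamma_uvv = 0.000000, Gamma_vuu = 1.709118, Gamma_vuv = 0.000000, Gamma_vvv = 0.000000; k2 = (-0.968391, -0.880188, 0.544064, -1.602778)
  k3: at (u, v) = (-0.073753, -1.061735), (du/dtau, dv/dtau) = (-0.966689, -0.878099); Gamma_uuu = -0.579174, Gamma_uuv = 0.000000, Gamma_uvv = 0.000000, Gamma_vuu = 1.709707, Gamma_vuv = 0.000000, Gamma_vvv = 0.000000; k3 = (-0.966689, -0.878099, 0.541231, -1.597700)
  k4: at (u, v) = (-0.097877, -1.083635), (du/dtau, dv/dtau) = (-0.953229, -0.917915); Gamma_uuu = -0.655573, Gamma_uuv = 0.000000, Gamma_uvv = 0.000000, Gamma_vuu = 1.659481, Gamma_vuv = 0.000000, Gamma_vvv = 0.000000; k4 = (-0.953229, -0.917915, 0.595684, -1.507880)
  Y <- Y + (h/6)(k1 + 2k2 + 2k3 + k4): u = -0.0979, v = -1.0837, du/dtau = -0.9533, dv/dtau = -0.9180

Answer: u = -0.0979, v = -1.0837, du/dtau = -0.9533, dv/dtau = -0.9180


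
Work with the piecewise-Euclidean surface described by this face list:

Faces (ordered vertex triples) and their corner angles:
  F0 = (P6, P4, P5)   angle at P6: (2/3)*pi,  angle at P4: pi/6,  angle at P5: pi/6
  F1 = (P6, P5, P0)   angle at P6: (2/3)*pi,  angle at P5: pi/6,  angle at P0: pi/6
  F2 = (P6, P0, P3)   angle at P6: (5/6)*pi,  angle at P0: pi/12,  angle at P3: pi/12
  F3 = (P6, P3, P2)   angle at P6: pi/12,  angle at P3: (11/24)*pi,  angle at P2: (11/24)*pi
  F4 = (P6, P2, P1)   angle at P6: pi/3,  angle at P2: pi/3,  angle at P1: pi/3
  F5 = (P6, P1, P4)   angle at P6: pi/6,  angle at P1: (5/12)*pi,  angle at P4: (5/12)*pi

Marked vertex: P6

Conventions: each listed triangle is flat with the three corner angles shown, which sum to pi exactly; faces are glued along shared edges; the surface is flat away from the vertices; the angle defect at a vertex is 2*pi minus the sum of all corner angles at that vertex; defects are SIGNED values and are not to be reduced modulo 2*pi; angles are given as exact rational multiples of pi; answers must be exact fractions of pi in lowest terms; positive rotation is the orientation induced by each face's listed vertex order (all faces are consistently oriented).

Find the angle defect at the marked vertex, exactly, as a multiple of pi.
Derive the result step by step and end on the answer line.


Sum of corner angles at P6: (11/4)*pi
defect = 2*pi - (11/4)*pi

Answer: defect(P6) = (-3/4)*pi
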